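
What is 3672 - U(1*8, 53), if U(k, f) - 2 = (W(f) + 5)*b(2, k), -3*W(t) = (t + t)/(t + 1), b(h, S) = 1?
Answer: 296918/81 ≈ 3665.7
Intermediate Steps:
W(t) = -2*t/(3*(1 + t)) (W(t) = -(t + t)/(3*(t + 1)) = -2*t/(3*(1 + t)))
U(k, f) = 7 - 2*f/(3 + 3*f) (U(k, f) = 2 + (-2*f/(3 + 3*f) + 5)*1 = 2 + (5 - 2*f/(3 + 3*f))*1 = 2 + (5 - 2*f/(3 + 3*f)) = 7 - 2*f/(3 + 3*f))
3672 - U(1*8, 53) = 3672 - (21 + 19*53)/(3*(1 + 53)) = 3672 - (21 + 1007)/(3*54) = 3672 - 1028/(3*54) = 3672 - 1*514/81 = 3672 - 514/81 = 296918/81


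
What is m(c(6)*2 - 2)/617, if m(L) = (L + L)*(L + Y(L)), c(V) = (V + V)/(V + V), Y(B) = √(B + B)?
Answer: 0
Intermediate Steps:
Y(B) = √2*√B (Y(B) = √(2*B) = √2*√B)
c(V) = 1 (c(V) = (2*V)/((2*V)) = (2*V)*(1/(2*V)) = 1)
m(L) = 2*L*(L + √2*√L) (m(L) = (L + L)*(L + √2*√L) = (2*L)*(L + √2*√L) = 2*L*(L + √2*√L))
m(c(6)*2 - 2)/617 = (2*(1*2 - 2)*((1*2 - 2) + √2*√(1*2 - 2)))/617 = (2*(2 - 2)*((2 - 2) + √2*√(2 - 2)))*(1/617) = (2*0*(0 + √2*√0))*(1/617) = (2*0*(0 + √2*0))*(1/617) = (2*0*(0 + 0))*(1/617) = (2*0*0)*(1/617) = 0*(1/617) = 0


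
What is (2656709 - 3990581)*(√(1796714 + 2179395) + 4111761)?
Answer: -5484562868592 - 1333872*√3976109 ≈ -5.4872e+12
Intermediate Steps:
(2656709 - 3990581)*(√(1796714 + 2179395) + 4111761) = -1333872*(√3976109 + 4111761) = -1333872*(4111761 + √3976109) = -5484562868592 - 1333872*√3976109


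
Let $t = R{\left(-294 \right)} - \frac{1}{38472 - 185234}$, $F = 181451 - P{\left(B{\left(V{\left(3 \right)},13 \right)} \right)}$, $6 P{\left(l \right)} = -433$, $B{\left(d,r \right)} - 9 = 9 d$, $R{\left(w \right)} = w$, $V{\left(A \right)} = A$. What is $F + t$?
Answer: $\frac{39896332439}{220143} \approx 1.8123 \cdot 10^{5}$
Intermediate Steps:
$B{\left(d,r \right)} = 9 + 9 d$
$P{\left(l \right)} = - \frac{433}{6}$ ($P{\left(l \right)} = \frac{1}{6} \left(-433\right) = - \frac{433}{6}$)
$F = \frac{1089139}{6}$ ($F = 181451 - - \frac{433}{6} = 181451 + \frac{433}{6} = \frac{1089139}{6} \approx 1.8152 \cdot 10^{5}$)
$t = - \frac{43148027}{146762}$ ($t = -294 - \frac{1}{38472 - 185234} = -294 - \frac{1}{-146762} = -294 - - \frac{1}{146762} = -294 + \frac{1}{146762} = - \frac{43148027}{146762} \approx -294.0$)
$F + t = \frac{1089139}{6} - \frac{43148027}{146762} = \frac{39896332439}{220143}$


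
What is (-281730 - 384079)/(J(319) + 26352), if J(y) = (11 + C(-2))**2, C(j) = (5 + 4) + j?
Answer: -665809/26676 ≈ -24.959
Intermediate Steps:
C(j) = 9 + j
J(y) = 324 (J(y) = (11 + (9 - 2))**2 = (11 + 7)**2 = 18**2 = 324)
(-281730 - 384079)/(J(319) + 26352) = (-281730 - 384079)/(324 + 26352) = -665809/26676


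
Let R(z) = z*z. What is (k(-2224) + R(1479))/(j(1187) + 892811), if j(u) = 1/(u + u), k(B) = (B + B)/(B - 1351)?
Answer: 18564931698602/7577331601125 ≈ 2.4501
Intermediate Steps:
k(B) = 2*B/(-1351 + B) (k(B) = (2*B)/(-1351 + B) = 2*B/(-1351 + B))
j(u) = 1/(2*u)
R(z) = z**2
(k(-2224) + R(1479))/(j(1187) + 892811) = (2*(-2224)/(-1351 - 2224) + 1479**2)/((1/2)/1187 + 892811) = (2*(-2224)/(-3575) + 2187441)/((1/2)*(1/1187) + 892811) = (2*(-2224)*(-1/3575) + 2187441)/(1/2374 + 892811) = (4448/3575 + 2187441)/(2119533315/2374) = (7820106023/3575)*(2374/2119533315) = 18564931698602/7577331601125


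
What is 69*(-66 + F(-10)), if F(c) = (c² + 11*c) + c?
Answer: -5934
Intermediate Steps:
F(c) = c² + 12*c
69*(-66 + F(-10)) = 69*(-66 - 10*(12 - 10)) = 69*(-66 - 10*2) = 69*(-66 - 20) = 69*(-86) = -5934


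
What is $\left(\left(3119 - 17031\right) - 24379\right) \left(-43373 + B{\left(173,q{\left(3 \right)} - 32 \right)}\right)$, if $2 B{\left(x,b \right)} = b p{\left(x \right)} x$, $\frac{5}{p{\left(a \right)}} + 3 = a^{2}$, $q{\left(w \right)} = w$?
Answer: $\frac{99402895369371}{59852} \approx 1.6608 \cdot 10^{9}$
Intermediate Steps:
$p{\left(a \right)} = \frac{5}{-3 + a^{2}}$
$B{\left(x,b \right)} = \frac{5 b x}{2 \left(-3 + x^{2}\right)}$ ($B{\left(x,b \right)} = \frac{b \frac{5}{-3 + x^{2}} x}{2} = \frac{\frac{5 b}{-3 + x^{2}} x}{2} = \frac{5 b x \frac{1}{-3 + x^{2}}}{2} = \frac{5 b x}{2 \left(-3 + x^{2}\right)}$)
$\left(\left(3119 - 17031\right) - 24379\right) \left(-43373 + B{\left(173,q{\left(3 \right)} - 32 \right)}\right) = \left(\left(3119 - 17031\right) - 24379\right) \left(-43373 + \frac{5}{2} \left(3 - 32\right) 173 \frac{1}{-3 + 173^{2}}\right) = \left(-13912 - 24379\right) \left(-43373 + \frac{5}{2} \left(-29\right) 173 \frac{1}{-3 + 29929}\right) = - 38291 \left(-43373 + \frac{5}{2} \left(-29\right) 173 \cdot \frac{1}{29926}\right) = - 38291 \left(-43373 - \frac{25085}{59852}\right) = \left(-38291\right) \left(- \frac{2595985881}{59852}\right) = \frac{99402895369371}{59852}$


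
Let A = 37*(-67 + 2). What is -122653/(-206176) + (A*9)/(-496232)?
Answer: 8165877877/12788891104 ≈ 0.63851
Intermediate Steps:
A = -2405 (A = 37*(-65) = -2405)
-122653/(-206176) + (A*9)/(-496232) = -122653/(-206176) - 2405*9/(-496232) = -122653*(-1/206176) - 21645*(-1/496232) = 122653/206176 + 21645/496232 = 8165877877/12788891104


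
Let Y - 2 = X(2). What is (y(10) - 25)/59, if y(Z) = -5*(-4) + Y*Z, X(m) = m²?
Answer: 55/59 ≈ 0.93220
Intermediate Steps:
Y = 6 (Y = 2 + 2² = 2 + 4 = 6)
y(Z) = 20 + 6*Z (y(Z) = -5*(-4) + 6*Z = 20 + 6*Z)
(y(10) - 25)/59 = ((20 + 6*10) - 25)/59 = ((20 + 60) - 25)/59 = (80 - 25)/59 = (1/59)*55 = 55/59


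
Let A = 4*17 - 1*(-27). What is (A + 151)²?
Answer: 60516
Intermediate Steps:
A = 95 (A = 68 + 27 = 95)
(A + 151)² = (95 + 151)² = 246² = 60516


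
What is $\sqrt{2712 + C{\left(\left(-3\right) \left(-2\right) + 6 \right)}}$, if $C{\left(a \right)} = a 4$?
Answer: $2 \sqrt{690} \approx 52.536$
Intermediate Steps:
$C{\left(a \right)} = 4 a$
$\sqrt{2712 + C{\left(\left(-3\right) \left(-2\right) + 6 \right)}} = \sqrt{2712 + 4 \left(\left(-3\right) \left(-2\right) + 6\right)} = \sqrt{2712 + 4 \left(6 + 6\right)} = \sqrt{2712 + 4 \cdot 12} = \sqrt{2712 + 48} = \sqrt{2760} = 2 \sqrt{690}$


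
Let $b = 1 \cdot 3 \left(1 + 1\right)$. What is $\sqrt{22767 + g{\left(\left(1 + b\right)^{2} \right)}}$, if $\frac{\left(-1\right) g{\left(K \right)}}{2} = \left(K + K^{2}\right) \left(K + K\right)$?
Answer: $i \sqrt{457433} \approx 676.34 i$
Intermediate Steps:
$b = 6$ ($b = 3 \cdot 2 = 6$)
$g{\left(K \right)} = - 4 K \left(K + K^{2}\right)$ ($g{\left(K \right)} = - 2 \left(K + K^{2}\right) \left(K + K\right) = - 2 \left(K + K^{2}\right) 2 K = - 2 \cdot 2 K \left(K + K^{2}\right) = - 4 K \left(K + K^{2}\right)$)
$\sqrt{22767 + g{\left(\left(1 + b\right)^{2} \right)}} = \sqrt{22767 + 4 \left(\left(1 + 6\right)^{2}\right)^{2} \left(-1 - \left(1 + 6\right)^{2}\right)} = \sqrt{22767 + 4 \left(7^{2}\right)^{2} \left(-1 - 7^{2}\right)} = \sqrt{22767 + 4 \cdot 49^{2} \left(-1 - 49\right)} = \sqrt{22767 + 4 \cdot 2401 \left(-1 - 49\right)} = \sqrt{22767 + 4 \cdot 2401 \left(-50\right)} = \sqrt{22767 - 480200} = \sqrt{-457433} = i \sqrt{457433}$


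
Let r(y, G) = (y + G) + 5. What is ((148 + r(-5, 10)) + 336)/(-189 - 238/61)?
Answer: -30134/11767 ≈ -2.5609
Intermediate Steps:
r(y, G) = 5 + G + y (r(y, G) = (G + y) + 5 = 5 + G + y)
((148 + r(-5, 10)) + 336)/(-189 - 238/61) = ((148 + (5 + 10 - 5)) + 336)/(-189 - 238/61) = ((148 + 10) + 336)/(-189 - 238*1/61) = (158 + 336)/(-189 - 238/61) = 494/(-11767/61) = 494*(-61/11767) = -30134/11767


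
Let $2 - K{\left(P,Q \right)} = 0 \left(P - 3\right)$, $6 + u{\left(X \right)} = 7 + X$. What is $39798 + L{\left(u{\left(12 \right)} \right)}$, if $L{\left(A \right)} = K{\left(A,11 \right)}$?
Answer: $39800$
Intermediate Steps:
$u{\left(X \right)} = 1 + X$ ($u{\left(X \right)} = -6 + \left(7 + X\right) = 1 + X$)
$K{\left(P,Q \right)} = 2$ ($K{\left(P,Q \right)} = 2 - 0 \left(P - 3\right) = 2 - 0 \left(-3 + P\right) = 2 - 0 = 2 + 0 = 2$)
$L{\left(A \right)} = 2$
$39798 + L{\left(u{\left(12 \right)} \right)} = 39798 + 2 = 39800$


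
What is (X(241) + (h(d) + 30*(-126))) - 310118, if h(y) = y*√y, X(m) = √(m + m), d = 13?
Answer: -313898 + √482 + 13*√13 ≈ -3.1383e+5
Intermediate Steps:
X(m) = √2*√m (X(m) = √(2*m) = √2*√m)
h(y) = y^(3/2)
(X(241) + (h(d) + 30*(-126))) - 310118 = (√2*√241 + (13^(3/2) + 30*(-126))) - 310118 = (√482 + (13*√13 - 3780)) - 310118 = (√482 + (-3780 + 13*√13)) - 310118 = (-3780 + √482 + 13*√13) - 310118 = -313898 + √482 + 13*√13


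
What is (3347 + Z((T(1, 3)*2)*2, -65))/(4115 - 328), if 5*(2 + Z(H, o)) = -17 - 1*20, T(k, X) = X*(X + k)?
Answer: 2384/2705 ≈ 0.88133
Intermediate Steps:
Z(H, o) = -47/5 (Z(H, o) = -2 + (-17 - 1*20)/5 = -2 + (-17 - 20)/5 = -2 + (⅕)*(-37) = -2 - 37/5 = -47/5)
(3347 + Z((T(1, 3)*2)*2, -65))/(4115 - 328) = (3347 - 47/5)/(4115 - 328) = (16688/5)/3787 = (16688/5)*(1/3787) = 2384/2705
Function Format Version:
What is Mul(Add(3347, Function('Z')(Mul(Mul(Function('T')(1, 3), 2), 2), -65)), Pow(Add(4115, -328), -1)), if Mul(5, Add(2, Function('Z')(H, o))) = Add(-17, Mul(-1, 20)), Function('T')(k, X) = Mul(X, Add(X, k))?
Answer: Rational(2384, 2705) ≈ 0.88133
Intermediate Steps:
Function('Z')(H, o) = Rational(-47, 5) (Function('Z')(H, o) = Add(-2, Mul(Rational(1, 5), Add(-17, Mul(-1, 20)))) = Add(-2, Mul(Rational(1, 5), Add(-17, -20))) = Add(-2, Mul(Rational(1, 5), -37)) = Add(-2, Rational(-37, 5)) = Rational(-47, 5))
Mul(Add(3347, Function('Z')(Mul(Mul(Function('T')(1, 3), 2), 2), -65)), Pow(Add(4115, -328), -1)) = Mul(Add(3347, Rational(-47, 5)), Pow(Add(4115, -328), -1)) = Mul(Rational(16688, 5), Pow(3787, -1)) = Mul(Rational(16688, 5), Rational(1, 3787)) = Rational(2384, 2705)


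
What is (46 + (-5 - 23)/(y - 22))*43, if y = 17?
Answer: 11094/5 ≈ 2218.8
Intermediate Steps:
(46 + (-5 - 23)/(y - 22))*43 = (46 + (-5 - 23)/(17 - 22))*43 = (46 - 28/(-5))*43 = (46 - 28*(-⅕))*43 = (46 + 28/5)*43 = (258/5)*43 = 11094/5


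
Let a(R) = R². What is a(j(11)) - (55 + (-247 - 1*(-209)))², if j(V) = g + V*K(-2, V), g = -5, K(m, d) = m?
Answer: 440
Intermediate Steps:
j(V) = -5 - 2*V (j(V) = -5 + V*(-2) = -5 - 2*V)
a(j(11)) - (55 + (-247 - 1*(-209)))² = (-5 - 2*11)² - (55 + (-247 - 1*(-209)))² = (-5 - 22)² - (55 + (-247 + 209))² = (-27)² - (55 - 38)² = 729 - 1*17² = 729 - 1*289 = 729 - 289 = 440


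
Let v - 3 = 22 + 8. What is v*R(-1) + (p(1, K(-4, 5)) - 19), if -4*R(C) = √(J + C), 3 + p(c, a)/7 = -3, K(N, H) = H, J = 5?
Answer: -155/2 ≈ -77.500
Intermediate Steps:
p(c, a) = -42 (p(c, a) = -21 + 7*(-3) = -21 - 21 = -42)
v = 33 (v = 3 + (22 + 8) = 3 + 30 = 33)
R(C) = -√(5 + C)/4
v*R(-1) + (p(1, K(-4, 5)) - 19) = 33*(-√(5 - 1)/4) + (-42 - 19) = 33*(-√4/4) - 61 = 33*(-¼*2) - 61 = 33*(-½) - 61 = -33/2 - 61 = -155/2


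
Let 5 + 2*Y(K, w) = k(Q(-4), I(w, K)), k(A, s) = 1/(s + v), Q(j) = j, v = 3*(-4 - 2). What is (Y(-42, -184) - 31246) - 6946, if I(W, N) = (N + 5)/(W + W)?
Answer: -503174711/13174 ≈ -38195.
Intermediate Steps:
v = -18 (v = 3*(-6) = -18)
I(W, N) = (5 + N)/(2*W) (I(W, N) = (5 + N)/((2*W)) = (5 + N)*(1/(2*W)) = (5 + N)/(2*W))
k(A, s) = 1/(-18 + s) (k(A, s) = 1/(s - 18) = 1/(-18 + s))
Y(K, w) = -5/2 + 1/(2*(-18 + (5 + K)/(2*w)))
(Y(-42, -184) - 31246) - 6946 = ((25 - 182*(-184) + 5*(-42))/(2*(-5 - 1*(-42) + 36*(-184))) - 31246) - 6946 = ((25 + 33488 - 210)/(2*(-5 + 42 - 6624)) - 31246) - 6946 = ((½)*33303/(-6587) - 31246) - 6946 = ((½)*(-1/6587)*33303 - 31246) - 6946 = (-33303/13174 - 31246) - 6946 = -411668107/13174 - 6946 = -503174711/13174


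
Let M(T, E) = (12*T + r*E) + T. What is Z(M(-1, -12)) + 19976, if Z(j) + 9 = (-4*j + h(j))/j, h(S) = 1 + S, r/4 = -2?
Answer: 1657013/83 ≈ 19964.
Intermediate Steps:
r = -8 (r = 4*(-2) = -8)
M(T, E) = -8*E + 13*T (M(T, E) = (12*T - 8*E) + T = (-8*E + 12*T) + T = -8*E + 13*T)
Z(j) = -9 + (1 - 3*j)/j (Z(j) = -9 + (-4*j + (1 + j))/j = -9 + (1 - 3*j)/j)
Z(M(-1, -12)) + 19976 = (-12 + 1/(-8*(-12) + 13*(-1))) + 19976 = (-12 + 1/(96 - 13)) + 19976 = (-12 + 1/83) + 19976 = -995/83 + 19976 = 1657013/83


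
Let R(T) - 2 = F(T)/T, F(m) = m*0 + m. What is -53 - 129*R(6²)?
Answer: -440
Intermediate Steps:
F(m) = m (F(m) = 0 + m = m)
R(T) = 3 (R(T) = 2 + T/T = 2 + 1 = 3)
-53 - 129*R(6²) = -53 - 129*3 = -53 - 387 = -440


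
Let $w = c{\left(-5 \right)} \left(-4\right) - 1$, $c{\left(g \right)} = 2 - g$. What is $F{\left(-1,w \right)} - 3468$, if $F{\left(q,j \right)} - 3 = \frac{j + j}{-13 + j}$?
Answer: $- \frac{72736}{21} \approx -3463.6$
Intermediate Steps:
$w = -29$ ($w = \left(2 - -5\right) \left(-4\right) - 1 = \left(2 + 5\right) \left(-4\right) - 1 = 7 \left(-4\right) - 1 = -28 - 1 = -29$)
$F{\left(q,j \right)} = 3 + \frac{2 j}{-13 + j}$ ($F{\left(q,j \right)} = 3 + \frac{j + j}{-13 + j} = 3 + \frac{2 j}{-13 + j}$)
$F{\left(-1,w \right)} - 3468 = \frac{-39 + 5 \left(-29\right)}{-13 - 29} - 3468 = \frac{-39 - 145}{-42} - 3468 = \left(- \frac{1}{42}\right) \left(-184\right) - 3468 = \frac{92}{21} - 3468 = - \frac{72736}{21}$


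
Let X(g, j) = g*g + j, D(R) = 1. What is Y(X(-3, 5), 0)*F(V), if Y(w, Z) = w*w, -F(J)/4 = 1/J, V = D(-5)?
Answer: -784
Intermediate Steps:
V = 1
X(g, j) = j + g² (X(g, j) = g² + j = j + g²)
F(J) = -4/J
Y(w, Z) = w²
Y(X(-3, 5), 0)*F(V) = (5 + (-3)²)²*(-4/1) = (5 + 9)²*(-4*1) = 14²*(-4) = 196*(-4) = -784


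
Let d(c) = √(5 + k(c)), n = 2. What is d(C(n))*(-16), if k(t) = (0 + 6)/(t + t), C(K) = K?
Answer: -8*√26 ≈ -40.792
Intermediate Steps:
k(t) = 3/t (k(t) = 6/((2*t)) = 6*(1/(2*t)) = 3/t)
d(c) = √(5 + 3/c)
d(C(n))*(-16) = √(5 + 3/2)*(-16) = √(13/2)*(-16) = (√26/2)*(-16) = -8*√26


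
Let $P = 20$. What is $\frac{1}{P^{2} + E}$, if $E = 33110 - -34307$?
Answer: $\frac{1}{67817} \approx 1.4746 \cdot 10^{-5}$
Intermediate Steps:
$E = 67417$ ($E = 33110 + 34307 = 67417$)
$\frac{1}{P^{2} + E} = \frac{1}{20^{2} + 67417} = \frac{1}{400 + 67417} = \frac{1}{67817}$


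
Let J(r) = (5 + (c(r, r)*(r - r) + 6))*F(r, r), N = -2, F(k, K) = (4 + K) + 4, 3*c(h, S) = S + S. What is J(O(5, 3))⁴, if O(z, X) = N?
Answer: 18974736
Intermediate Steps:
c(h, S) = 2*S/3 (c(h, S) = (S + S)/3 = (2*S)/3 = 2*S/3)
F(k, K) = 8 + K
O(z, X) = -2
J(r) = 88 + 11*r (J(r) = (5 + ((2*r/3)*(r - r) + 6))*(8 + r) = (5 + ((2*r/3)*0 + 6))*(8 + r) = (5 + (0 + 6))*(8 + r) = (5 + 6)*(8 + r) = 11*(8 + r) = 88 + 11*r)
J(O(5, 3))⁴ = (88 + 11*(-2))⁴ = (88 - 22)⁴ = 66⁴ = 18974736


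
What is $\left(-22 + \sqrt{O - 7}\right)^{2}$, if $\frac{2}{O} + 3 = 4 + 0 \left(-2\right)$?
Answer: $\left(22 - i \sqrt{5}\right)^{2} \approx 479.0 - 98.387 i$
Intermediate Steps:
$O = 2$ ($O = \frac{2}{-3 + \left(4 + 0 \left(-2\right)\right)} = \frac{2}{-3 + \left(4 + 0\right)} = \frac{2}{-3 + 4} = \frac{2}{1} = 2 \cdot 1 = 2$)
$\left(-22 + \sqrt{O - 7}\right)^{2} = \left(-22 + \sqrt{2 - 7}\right)^{2} = \left(-22 + \sqrt{-5}\right)^{2} = \left(-22 + i \sqrt{5}\right)^{2}$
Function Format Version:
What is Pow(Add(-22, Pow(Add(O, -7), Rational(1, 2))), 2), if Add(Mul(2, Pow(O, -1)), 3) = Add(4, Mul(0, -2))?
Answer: Pow(Add(22, Mul(-1, I, Pow(5, Rational(1, 2)))), 2) ≈ Add(479.00, Mul(-98.387, I))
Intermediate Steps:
O = 2 (O = Mul(2, Pow(Add(-3, Add(4, Mul(0, -2))), -1)) = Mul(2, Pow(Add(-3, Add(4, 0)), -1)) = Mul(2, Pow(Add(-3, 4), -1)) = Mul(2, Pow(1, -1)) = Mul(2, 1) = 2)
Pow(Add(-22, Pow(Add(O, -7), Rational(1, 2))), 2) = Pow(Add(-22, Pow(Add(2, -7), Rational(1, 2))), 2) = Pow(Add(-22, Pow(-5, Rational(1, 2))), 2) = Pow(Add(-22, Mul(I, Pow(5, Rational(1, 2)))), 2)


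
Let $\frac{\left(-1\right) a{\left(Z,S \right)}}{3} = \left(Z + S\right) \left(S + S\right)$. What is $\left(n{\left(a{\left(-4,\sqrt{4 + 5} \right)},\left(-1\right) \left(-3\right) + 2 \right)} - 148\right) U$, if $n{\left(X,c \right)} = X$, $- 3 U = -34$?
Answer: $- \frac{4420}{3} \approx -1473.3$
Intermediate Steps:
$a{\left(Z,S \right)} = - 6 S \left(S + Z\right)$ ($a{\left(Z,S \right)} = - 3 \left(Z + S\right) \left(S + S\right) = - 3 \left(S + Z\right) 2 S = - 3 \cdot 2 S \left(S + Z\right) = - 6 S \left(S + Z\right)$)
$U = \frac{34}{3}$ ($U = \left(- \frac{1}{3}\right) \left(-34\right) = \frac{34}{3} \approx 11.333$)
$\left(n{\left(a{\left(-4,\sqrt{4 + 5} \right)},\left(-1\right) \left(-3\right) + 2 \right)} - 148\right) U = \left(- 6 \sqrt{4 + 5} \left(\sqrt{4 + 5} - 4\right) - 148\right) \frac{34}{3} = \left(- 6 \sqrt{9} \left(\sqrt{9} - 4\right) - 148\right) \frac{34}{3} = \left(\left(-6\right) 3 \left(3 - 4\right) - 148\right) \frac{34}{3} = \left(\left(-6\right) 3 \left(-1\right) - 148\right) \frac{34}{3} = \left(18 - 148\right) \frac{34}{3} = \left(-130\right) \frac{34}{3} = - \frac{4420}{3}$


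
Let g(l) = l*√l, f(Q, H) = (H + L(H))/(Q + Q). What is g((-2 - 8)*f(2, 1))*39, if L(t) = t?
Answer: -195*I*√5 ≈ -436.03*I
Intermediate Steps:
f(Q, H) = H/Q (f(Q, H) = (H + H)/(Q + Q) = (2*H)/((2*Q)) = (2*H)*(1/(2*Q)) = H/Q)
g(l) = l^(3/2)
g((-2 - 8)*f(2, 1))*39 = ((-2 - 8)*(1/2))^(3/2)*39 = (-10/2)^(3/2)*39 = (-10*½)^(3/2)*39 = (-5)^(3/2)*39 = -5*I*√5*39 = -195*I*√5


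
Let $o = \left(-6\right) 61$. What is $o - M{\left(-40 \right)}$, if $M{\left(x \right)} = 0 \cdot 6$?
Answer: $-366$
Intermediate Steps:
$M{\left(x \right)} = 0$
$o = -366$
$o - M{\left(-40 \right)} = -366 - 0 = -366 + 0 = -366$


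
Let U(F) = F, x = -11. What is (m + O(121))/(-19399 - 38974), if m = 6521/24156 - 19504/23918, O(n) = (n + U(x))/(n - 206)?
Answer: 1290619247/40952722827852 ≈ 3.1515e-5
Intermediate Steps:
O(n) = (-11 + n)/(-206 + n) (O(n) = (n - 11)/(n - 206) = (-11 + n)/(-206 + n))
m = -157584673/288881604 (m = 6521*(1/24156) - 19504*1/23918 = 6521/24156 - 9752/11959 = -157584673/288881604 ≈ -0.54550)
(m + O(121))/(-19399 - 38974) = (-157584673/288881604 + (-11 + 121)/(-206 + 121))/(-19399 - 38974) = (-157584673/288881604 + 110/(-85))/(-58373) = (-157584673/288881604 - 1/85*110)*(-1/58373) = (-157584673/288881604 - 22/17)*(-1/58373) = -9034334729/4910987268*(-1/58373) = 1290619247/40952722827852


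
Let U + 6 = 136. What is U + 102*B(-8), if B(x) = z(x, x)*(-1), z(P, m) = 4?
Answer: -278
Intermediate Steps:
U = 130 (U = -6 + 136 = 130)
B(x) = -4 (B(x) = 4*(-1) = -4)
U + 102*B(-8) = 130 + 102*(-4) = 130 - 408 = -278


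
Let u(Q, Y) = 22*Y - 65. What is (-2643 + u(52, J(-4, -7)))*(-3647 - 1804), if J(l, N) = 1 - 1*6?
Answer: 15360918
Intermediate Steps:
J(l, N) = -5 (J(l, N) = 1 - 6 = -5)
u(Q, Y) = -65 + 22*Y
(-2643 + u(52, J(-4, -7)))*(-3647 - 1804) = (-2643 + (-65 + 22*(-5)))*(-3647 - 1804) = (-2643 + (-65 - 110))*(-5451) = (-2643 - 175)*(-5451) = -2818*(-5451) = 15360918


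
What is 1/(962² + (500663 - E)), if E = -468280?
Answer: 1/1894387 ≈ 5.2788e-7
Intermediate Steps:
1/(962² + (500663 - E)) = 1/(962² + (500663 - 1*(-468280))) = 1/(925444 + (500663 + 468280)) = 1/(925444 + 968943) = 1/1894387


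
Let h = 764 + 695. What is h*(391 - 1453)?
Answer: -1549458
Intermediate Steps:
h = 1459
h*(391 - 1453) = 1459*(391 - 1453) = 1459*(-1062) = -1549458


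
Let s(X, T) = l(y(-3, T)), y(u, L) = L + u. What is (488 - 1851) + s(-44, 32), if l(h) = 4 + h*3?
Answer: -1272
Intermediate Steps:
l(h) = 4 + 3*h
s(X, T) = -5 + 3*T (s(X, T) = 4 + 3*(T - 3) = 4 + 3*(-3 + T) = 4 + (-9 + 3*T) = -5 + 3*T)
(488 - 1851) + s(-44, 32) = (488 - 1851) + (-5 + 3*32) = -1363 + (-5 + 96) = -1363 + 91 = -1272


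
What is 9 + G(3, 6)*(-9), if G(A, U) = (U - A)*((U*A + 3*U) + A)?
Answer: -1044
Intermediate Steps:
G(A, U) = (U - A)*(A + 3*U + A*U) (G(A, U) = (U - A)*((A*U + 3*U) + A) = (U - A)*((3*U + A*U) + A) = (U - A)*(A + 3*U + A*U))
9 + G(3, 6)*(-9) = 9 + (-1*3² + 3*6² + 3*6² - 1*6*3² - 2*3*6)*(-9) = 9 + (-1*9 + 3*36 + 3*36 - 1*6*9 - 36)*(-9) = 9 + (-9 + 108 + 108 - 54 - 36)*(-9) = 9 + 117*(-9) = 9 - 1053 = -1044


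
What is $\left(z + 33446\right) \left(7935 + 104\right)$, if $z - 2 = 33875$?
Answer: $541209597$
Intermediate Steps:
$z = 33877$ ($z = 2 + 33875 = 33877$)
$\left(z + 33446\right) \left(7935 + 104\right) = \left(33877 + 33446\right) \left(7935 + 104\right) = 67323 \cdot 8039 = 541209597$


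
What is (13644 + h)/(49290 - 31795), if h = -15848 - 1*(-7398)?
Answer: 5194/17495 ≈ 0.29689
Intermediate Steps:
h = -8450 (h = -15848 + 7398 = -8450)
(13644 + h)/(49290 - 31795) = (13644 - 8450)/(49290 - 31795) = 5194/17495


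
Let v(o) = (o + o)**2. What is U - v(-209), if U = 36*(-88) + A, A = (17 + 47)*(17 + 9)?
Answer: -176228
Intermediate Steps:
A = 1664 (A = 64*26 = 1664)
v(o) = 4*o**2 (v(o) = (2*o)**2 = 4*o**2)
U = -1504 (U = 36*(-88) + 1664 = -3168 + 1664 = -1504)
U - v(-209) = -1504 - 4*(-209)**2 = -1504 - 4*43681 = -1504 - 1*174724 = -1504 - 174724 = -176228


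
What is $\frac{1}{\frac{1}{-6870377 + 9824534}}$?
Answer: $2954157$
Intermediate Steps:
$\frac{1}{\frac{1}{-6870377 + 9824534}} = \frac{1}{\frac{1}{2954157}} = 2954157$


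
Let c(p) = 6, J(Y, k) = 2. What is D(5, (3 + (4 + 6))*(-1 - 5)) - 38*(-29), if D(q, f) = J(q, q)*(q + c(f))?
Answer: 1124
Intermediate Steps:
D(q, f) = 12 + 2*q (D(q, f) = 2*(q + 6) = 2*(6 + q) = 12 + 2*q)
D(5, (3 + (4 + 6))*(-1 - 5)) - 38*(-29) = (12 + 2*5) - 38*(-29) = (12 + 10) + 1102 = 22 + 1102 = 1124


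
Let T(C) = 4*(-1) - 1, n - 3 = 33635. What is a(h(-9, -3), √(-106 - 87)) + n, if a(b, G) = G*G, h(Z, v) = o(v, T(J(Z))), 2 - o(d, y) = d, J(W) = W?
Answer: 33445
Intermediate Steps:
n = 33638 (n = 3 + 33635 = 33638)
T(C) = -5 (T(C) = -4 - 1 = -5)
o(d, y) = 2 - d
h(Z, v) = 2 - v
a(b, G) = G²
a(h(-9, -3), √(-106 - 87)) + n = (√(-106 - 87))² + 33638 = (√(-193))² + 33638 = (I*√193)² + 33638 = -193 + 33638 = 33445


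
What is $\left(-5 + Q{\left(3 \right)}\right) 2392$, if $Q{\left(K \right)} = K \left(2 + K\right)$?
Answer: $23920$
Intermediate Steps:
$\left(-5 + Q{\left(3 \right)}\right) 2392 = \left(-5 + 3 \left(2 + 3\right)\right) 2392 = \left(-5 + 3 \cdot 5\right) 2392 = \left(-5 + 15\right) 2392 = 10 \cdot 2392 = 23920$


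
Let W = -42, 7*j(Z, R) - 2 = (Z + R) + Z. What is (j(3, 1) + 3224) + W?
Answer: 22283/7 ≈ 3183.3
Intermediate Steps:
j(Z, R) = 2/7 + R/7 + 2*Z/7 (j(Z, R) = 2/7 + ((Z + R) + Z)/7 = 2/7 + ((R + Z) + Z)/7 = 2/7 + (R + 2*Z)/7 = 2/7 + (R/7 + 2*Z/7) = 2/7 + R/7 + 2*Z/7)
(j(3, 1) + 3224) + W = ((2/7 + (⅐)*1 + (2/7)*3) + 3224) - 42 = ((2/7 + ⅐ + 6/7) + 3224) - 42 = (9/7 + 3224) - 42 = 22577/7 - 42 = 22283/7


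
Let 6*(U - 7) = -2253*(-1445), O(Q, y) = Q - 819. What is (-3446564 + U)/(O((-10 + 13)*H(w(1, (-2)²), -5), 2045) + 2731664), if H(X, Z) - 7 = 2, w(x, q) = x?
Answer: -5807919/5461744 ≈ -1.0634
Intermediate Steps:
H(X, Z) = 9 (H(X, Z) = 7 + 2 = 9)
O(Q, y) = -819 + Q
U = 1085209/2 (U = 7 + (-2253*(-1445))/6 = 7 + (⅙)*3255585 = 7 + 1085195/2 = 1085209/2 ≈ 5.4260e+5)
(-3446564 + U)/(O((-10 + 13)*H(w(1, (-2)²), -5), 2045) + 2731664) = (-3446564 + 1085209/2)/((-819 + (-10 + 13)*9) + 2731664) = -5807919/(2*((-819 + 3*9) + 2731664)) = -5807919/(2*((-819 + 27) + 2731664)) = -5807919/(2*(-792 + 2731664)) = -5807919/2/2730872 = -5807919/2*1/2730872 = -5807919/5461744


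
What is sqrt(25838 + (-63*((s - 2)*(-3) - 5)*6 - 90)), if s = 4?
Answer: sqrt(29906) ≈ 172.93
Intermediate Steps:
sqrt(25838 + (-63*((s - 2)*(-3) - 5)*6 - 90)) = sqrt(25838 + (-63*((4 - 2)*(-3) - 5)*6 - 90)) = sqrt(25838 + (-63*(2*(-3) - 5)*6 - 90)) = sqrt(25838 + (-63*(-6 - 5)*6 - 90)) = sqrt(25838 + (-(-693)*6 - 90)) = sqrt(25838 + (-63*(-66) - 90)) = sqrt(25838 + (4158 - 90)) = sqrt(25838 + 4068) = sqrt(29906)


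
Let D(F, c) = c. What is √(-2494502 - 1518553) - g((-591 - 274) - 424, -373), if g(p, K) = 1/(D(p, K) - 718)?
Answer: 1/1091 + 3*I*√445895 ≈ 0.00091659 + 2003.3*I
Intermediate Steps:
g(p, K) = 1/(-718 + K) (g(p, K) = 1/(K - 718) = 1/(-718 + K))
√(-2494502 - 1518553) - g((-591 - 274) - 424, -373) = √(-2494502 - 1518553) - 1/(-718 - 373) = √(-4013055) - 1/(-1091) = 3*I*√445895 - 1*(-1/1091) = 3*I*√445895 + 1/1091 = 1/1091 + 3*I*√445895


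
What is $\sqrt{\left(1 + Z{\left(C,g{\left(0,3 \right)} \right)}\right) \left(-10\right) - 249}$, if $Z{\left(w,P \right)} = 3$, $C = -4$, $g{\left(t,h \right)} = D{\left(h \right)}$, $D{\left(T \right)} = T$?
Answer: $17 i \approx 17.0 i$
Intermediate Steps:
$g{\left(t,h \right)} = h$
$\sqrt{\left(1 + Z{\left(C,g{\left(0,3 \right)} \right)}\right) \left(-10\right) - 249} = \sqrt{\left(1 + 3\right) \left(-10\right) - 249} = \sqrt{4 \left(-10\right) - 249} = \sqrt{-40 - 249} = \sqrt{-289} = 17 i$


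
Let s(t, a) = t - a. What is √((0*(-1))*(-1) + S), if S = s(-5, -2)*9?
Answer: 3*I*√3 ≈ 5.1962*I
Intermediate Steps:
S = -27 (S = (-5 - 1*(-2))*9 = (-5 + 2)*9 = -3*9 = -27)
√((0*(-1))*(-1) + S) = √((0*(-1))*(-1) - 27) = √(0*(-1) - 27) = √(0 - 27) = √(-27) = 3*I*√3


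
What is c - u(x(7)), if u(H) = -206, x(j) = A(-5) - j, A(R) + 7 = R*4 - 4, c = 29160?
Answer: 29366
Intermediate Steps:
A(R) = -11 + 4*R (A(R) = -7 + (R*4 - 4) = -7 + (4*R - 4) = -7 + (-4 + 4*R) = -11 + 4*R)
x(j) = -31 - j (x(j) = (-11 + 4*(-5)) - j = (-11 - 20) - j = -31 - j)
c - u(x(7)) = 29160 - 1*(-206) = 29160 + 206 = 29366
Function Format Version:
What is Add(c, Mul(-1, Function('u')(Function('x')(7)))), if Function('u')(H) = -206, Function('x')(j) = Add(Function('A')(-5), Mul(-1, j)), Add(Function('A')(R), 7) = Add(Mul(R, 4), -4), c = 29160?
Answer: 29366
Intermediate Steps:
Function('A')(R) = Add(-11, Mul(4, R)) (Function('A')(R) = Add(-7, Add(Mul(R, 4), -4)) = Add(-7, Add(Mul(4, R), -4)) = Add(-7, Add(-4, Mul(4, R))) = Add(-11, Mul(4, R)))
Function('x')(j) = Add(-31, Mul(-1, j)) (Function('x')(j) = Add(Add(-11, Mul(4, -5)), Mul(-1, j)) = Add(Add(-11, -20), Mul(-1, j)) = Add(-31, Mul(-1, j)))
Add(c, Mul(-1, Function('u')(Function('x')(7)))) = Add(29160, Mul(-1, -206)) = Add(29160, 206) = 29366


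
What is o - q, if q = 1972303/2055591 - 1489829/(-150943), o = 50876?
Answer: 928370361563560/18251592489 ≈ 50865.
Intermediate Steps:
q = 197657906804/18251592489 (q = 1972303*(1/2055591) - 1489829*(-1/150943) = 1972303/2055591 + 87637/8879 = 197657906804/18251592489 ≈ 10.830)
o - q = 50876 - 1*197657906804/18251592489 = 50876 - 197657906804/18251592489 = 928370361563560/18251592489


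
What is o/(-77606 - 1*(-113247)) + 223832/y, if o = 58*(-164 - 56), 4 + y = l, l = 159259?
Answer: 205017328/195724395 ≈ 1.0475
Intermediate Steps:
y = 159255 (y = -4 + 159259 = 159255)
o = -12760 (o = 58*(-220) = -12760)
o/(-77606 - 1*(-113247)) + 223832/y = -12760/(-77606 - 1*(-113247)) + 223832/159255 = -12760/(-77606 + 113247) + 223832*(1/159255) = -12760/35641 + 223832/159255 = -12760*1/35641 + 223832/159255 = -440/1229 + 223832/159255 = 205017328/195724395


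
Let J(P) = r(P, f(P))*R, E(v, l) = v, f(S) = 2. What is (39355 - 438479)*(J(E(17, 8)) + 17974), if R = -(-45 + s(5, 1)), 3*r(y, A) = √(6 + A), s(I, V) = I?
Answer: -7173854776 - 31929920*√2/3 ≈ -7.1889e+9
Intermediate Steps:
r(y, A) = √(6 + A)/3
R = 40 (R = -(-45 + 5) = -1*(-40) = 40)
J(P) = 80*√2/3 (J(P) = (√(6 + 2)/3)*40 = (√8/3)*40 = ((2*√2)/3)*40 = (2*√2/3)*40 = 80*√2/3)
(39355 - 438479)*(J(E(17, 8)) + 17974) = (39355 - 438479)*(80*√2/3 + 17974) = -399124*(17974 + 80*√2/3) = -7173854776 - 31929920*√2/3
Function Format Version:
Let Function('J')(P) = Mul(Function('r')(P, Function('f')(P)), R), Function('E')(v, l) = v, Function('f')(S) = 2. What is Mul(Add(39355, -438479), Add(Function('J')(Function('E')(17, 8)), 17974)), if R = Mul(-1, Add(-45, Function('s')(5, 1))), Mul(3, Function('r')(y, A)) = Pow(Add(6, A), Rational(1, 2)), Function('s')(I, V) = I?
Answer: Add(-7173854776, Mul(Rational(-31929920, 3), Pow(2, Rational(1, 2)))) ≈ -7.1889e+9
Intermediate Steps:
Function('r')(y, A) = Mul(Rational(1, 3), Pow(Add(6, A), Rational(1, 2)))
R = 40 (R = Mul(-1, Add(-45, 5)) = Mul(-1, -40) = 40)
Function('J')(P) = Mul(Rational(80, 3), Pow(2, Rational(1, 2))) (Function('J')(P) = Mul(Mul(Rational(1, 3), Pow(Add(6, 2), Rational(1, 2))), 40) = Mul(Mul(Rational(1, 3), Pow(8, Rational(1, 2))), 40) = Mul(Mul(Rational(1, 3), Mul(2, Pow(2, Rational(1, 2)))), 40) = Mul(Mul(Rational(2, 3), Pow(2, Rational(1, 2))), 40) = Mul(Rational(80, 3), Pow(2, Rational(1, 2))))
Mul(Add(39355, -438479), Add(Function('J')(Function('E')(17, 8)), 17974)) = Mul(Add(39355, -438479), Add(Mul(Rational(80, 3), Pow(2, Rational(1, 2))), 17974)) = Mul(-399124, Add(17974, Mul(Rational(80, 3), Pow(2, Rational(1, 2))))) = Add(-7173854776, Mul(Rational(-31929920, 3), Pow(2, Rational(1, 2))))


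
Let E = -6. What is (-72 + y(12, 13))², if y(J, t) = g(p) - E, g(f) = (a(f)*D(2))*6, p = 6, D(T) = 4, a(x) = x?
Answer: 6084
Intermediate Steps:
g(f) = 24*f (g(f) = (f*4)*6 = (4*f)*6 = 24*f)
y(J, t) = 150 (y(J, t) = 24*6 - 1*(-6) = 144 + 6 = 150)
(-72 + y(12, 13))² = (-72 + 150)² = 78² = 6084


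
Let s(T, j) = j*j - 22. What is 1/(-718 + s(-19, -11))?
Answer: -1/619 ≈ -0.0016155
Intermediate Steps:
s(T, j) = -22 + j² (s(T, j) = j² - 22 = -22 + j²)
1/(-718 + s(-19, -11)) = 1/(-718 + (-22 + (-11)²)) = 1/(-718 + (-22 + 121)) = 1/(-718 + 99) = 1/(-619) = -1/619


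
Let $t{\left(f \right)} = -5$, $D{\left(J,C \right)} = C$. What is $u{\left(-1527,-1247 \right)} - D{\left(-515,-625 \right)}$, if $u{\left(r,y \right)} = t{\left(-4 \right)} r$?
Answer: $8260$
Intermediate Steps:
$u{\left(r,y \right)} = - 5 r$
$u{\left(-1527,-1247 \right)} - D{\left(-515,-625 \right)} = \left(-5\right) \left(-1527\right) - -625 = 7635 + 625 = 8260$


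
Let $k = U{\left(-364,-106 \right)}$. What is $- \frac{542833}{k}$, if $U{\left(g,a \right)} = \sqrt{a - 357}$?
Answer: $\frac{542833 i \sqrt{463}}{463} \approx 25228.0 i$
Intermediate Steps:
$U{\left(g,a \right)} = \sqrt{-357 + a}$
$k = i \sqrt{463}$ ($k = \sqrt{-357 - 106} = \sqrt{-463} = i \sqrt{463} \approx 21.517 i$)
$- \frac{542833}{k} = - \frac{542833}{i \sqrt{463}} = - 542833 \left(- \frac{i \sqrt{463}}{463}\right) = \frac{542833 i \sqrt{463}}{463}$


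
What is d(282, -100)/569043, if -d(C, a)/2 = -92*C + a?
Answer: 52088/569043 ≈ 0.091536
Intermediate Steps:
d(C, a) = -2*a + 184*C (d(C, a) = -2*(-92*C + a) = -2*(a - 92*C) = -2*a + 184*C)
d(282, -100)/569043 = (-2*(-100) + 184*282)/569043 = (200 + 51888)*(1/569043) = 52088*(1/569043) = 52088/569043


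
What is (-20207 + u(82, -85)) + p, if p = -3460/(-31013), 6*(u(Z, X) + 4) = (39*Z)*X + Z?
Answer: -6094261211/93039 ≈ -65502.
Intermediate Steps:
u(Z, X) = -4 + Z/6 + 13*X*Z/2 (u(Z, X) = -4 + ((39*Z)*X + Z)/6 = -4 + (39*X*Z + Z)/6 = -4 + (Z + 39*X*Z)/6 = -4 + (Z/6 + 13*X*Z/2) = -4 + Z/6 + 13*X*Z/2)
p = 3460/31013 (p = -3460*(-1/31013) = 3460/31013 ≈ 0.11157)
(-20207 + u(82, -85)) + p = (-20207 + (-4 + (⅙)*82 + (13/2)*(-85)*82)) + 3460/31013 = (-20207 + (-4 + 41/3 - 45305)) + 3460/31013 = (-20207 - 135886/3) + 3460/31013 = -196507/3 + 3460/31013 = -6094261211/93039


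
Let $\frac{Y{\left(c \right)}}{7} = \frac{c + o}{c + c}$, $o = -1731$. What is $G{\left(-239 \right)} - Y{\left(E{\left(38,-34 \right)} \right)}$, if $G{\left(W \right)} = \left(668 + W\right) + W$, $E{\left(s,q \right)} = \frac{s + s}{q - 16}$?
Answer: $- \frac{288751}{76} \approx -3799.4$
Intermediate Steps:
$E{\left(s,q \right)} = \frac{2 s}{-16 + q}$
$G{\left(W \right)} = 668 + 2 W$
$Y{\left(c \right)} = \frac{7 \left(-1731 + c\right)}{2 c}$ ($Y{\left(c \right)} = 7 \frac{c - 1731}{c + c} = 7 \frac{-1731 + c}{2 c} = \frac{7 \left(-1731 + c\right)}{2 c}$)
$G{\left(-239 \right)} - Y{\left(E{\left(38,-34 \right)} \right)} = \left(668 + 2 \left(-239\right)\right) - \frac{7 \left(-1731 + 2 \cdot 38 \frac{1}{-16 - 34}\right)}{2 \cdot 2 \cdot 38 \frac{1}{-16 - 34}} = \left(668 - 478\right) - \frac{7 \left(-1731 + 2 \cdot 38 \frac{1}{-50}\right)}{2 \cdot 2 \cdot 38 \frac{1}{-50}} = 190 - \frac{7 \left(-1731 + 2 \cdot 38 \left(- \frac{1}{50}\right)\right)}{2 \cdot 2 \cdot 38 \left(- \frac{1}{50}\right)} = 190 - \frac{7 \left(-1731 - \frac{38}{25}\right)}{2 \left(- \frac{38}{25}\right)} = 190 - \frac{7}{2} \left(- \frac{25}{38}\right) \left(- \frac{43313}{25}\right) = 190 - \frac{303191}{76} = - \frac{288751}{76}$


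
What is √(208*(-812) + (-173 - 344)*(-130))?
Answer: I*√101686 ≈ 318.88*I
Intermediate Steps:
√(208*(-812) + (-173 - 344)*(-130)) = √(-168896 - 517*(-130)) = √(-168896 + 67210) = √(-101686) = I*√101686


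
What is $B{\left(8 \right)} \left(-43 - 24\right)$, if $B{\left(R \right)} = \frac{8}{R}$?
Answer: $-67$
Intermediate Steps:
$B{\left(8 \right)} \left(-43 - 24\right) = \frac{8}{8} \left(-43 - 24\right) = 8 \cdot \frac{1}{8} \left(-67\right) = 1 \left(-67\right) = -67$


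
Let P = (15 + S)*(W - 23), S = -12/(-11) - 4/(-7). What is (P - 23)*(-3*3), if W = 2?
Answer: 36918/11 ≈ 3356.2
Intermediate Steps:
S = 128/77 (S = -12*(-1/11) - 4*(-⅐) = 12/11 + 4/7 = 128/77 ≈ 1.6623)
P = -3849/11 (P = (15 + 128/77)*(2 - 23) = (1283/77)*(-21) = -3849/11 ≈ -349.91)
(P - 23)*(-3*3) = (-3849/11 - 23)*(-3*3) = -4102/11*(-9) = 36918/11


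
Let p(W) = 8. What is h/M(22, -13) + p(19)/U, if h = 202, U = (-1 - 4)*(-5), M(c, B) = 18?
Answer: 2597/225 ≈ 11.542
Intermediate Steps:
U = 25 (U = -5*(-5) = 25)
h/M(22, -13) + p(19)/U = 202/18 + 8/25 = 202*(1/18) + 8*(1/25) = 101/9 + 8/25 = 2597/225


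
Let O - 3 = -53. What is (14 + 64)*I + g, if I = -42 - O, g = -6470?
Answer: -5846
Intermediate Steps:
O = -50 (O = 3 - 53 = -50)
I = 8 (I = -42 - 1*(-50) = -42 + 50 = 8)
(14 + 64)*I + g = (14 + 64)*8 - 6470 = 78*8 - 6470 = 624 - 6470 = -5846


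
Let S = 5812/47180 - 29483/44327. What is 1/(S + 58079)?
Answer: 522836965/30365564745381 ≈ 1.7218e-5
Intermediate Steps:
S = -283344854/522836965 (S = 5812*(1/47180) - 29483*1/44327 = 1453/11795 - 29483/44327 = -283344854/522836965 ≈ -0.54194)
1/(S + 58079) = 1/(-283344854/522836965 + 58079) = 1/(30365564745381/522836965) = 522836965/30365564745381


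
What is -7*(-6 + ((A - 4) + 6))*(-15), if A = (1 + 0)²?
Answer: -315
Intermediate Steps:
A = 1 (A = 1² = 1)
-7*(-6 + ((A - 4) + 6))*(-15) = -7*(-6 + ((1 - 4) + 6))*(-15) = -7*(-6 + (-3 + 6))*(-15) = -7*(-6 + 3)*(-15) = -7*(-3)*(-15) = 21*(-15) = -315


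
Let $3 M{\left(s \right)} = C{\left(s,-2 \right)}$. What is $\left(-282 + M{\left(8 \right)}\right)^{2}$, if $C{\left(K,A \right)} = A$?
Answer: $\frac{719104}{9} \approx 79901.0$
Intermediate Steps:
$M{\left(s \right)} = - \frac{2}{3}$ ($M{\left(s \right)} = \frac{1}{3} \left(-2\right) = - \frac{2}{3}$)
$\left(-282 + M{\left(8 \right)}\right)^{2} = \left(-282 - \frac{2}{3}\right)^{2} = \left(- \frac{848}{3}\right)^{2} = \frac{719104}{9}$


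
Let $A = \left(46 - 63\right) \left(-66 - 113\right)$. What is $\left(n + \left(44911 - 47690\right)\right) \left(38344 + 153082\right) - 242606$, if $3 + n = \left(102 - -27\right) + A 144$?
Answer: $83373246008$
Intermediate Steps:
$A = 3043$ ($A = \left(46 - 63\right) \left(-179\right) = \left(-17\right) \left(-179\right) = 3043$)
$n = 438318$ ($n = -3 + \left(\left(102 - -27\right) + 3043 \cdot 144\right) = -3 + \left(\left(102 + 27\right) + 438192\right) = -3 + \left(129 + 438192\right) = -3 + 438321 = 438318$)
$\left(n + \left(44911 - 47690\right)\right) \left(38344 + 153082\right) - 242606 = \left(438318 + \left(44911 - 47690\right)\right) \left(38344 + 153082\right) - 242606 = \left(438318 + \left(44911 - 47690\right)\right) 191426 - 242606 = \left(438318 - 2779\right) 191426 - 242606 = 435539 \cdot 191426 - 242606 = 83373488614 - 242606 = 83373246008$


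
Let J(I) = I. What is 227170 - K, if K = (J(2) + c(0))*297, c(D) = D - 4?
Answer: 227764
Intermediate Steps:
c(D) = -4 + D
K = -594 (K = (2 + (-4 + 0))*297 = (2 - 4)*297 = -2*297 = -594)
227170 - K = 227170 - 1*(-594) = 227170 + 594 = 227764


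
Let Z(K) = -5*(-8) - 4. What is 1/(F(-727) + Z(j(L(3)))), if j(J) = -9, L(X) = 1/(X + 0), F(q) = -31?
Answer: ⅕ ≈ 0.20000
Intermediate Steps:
L(X) = 1/X
Z(K) = 36 (Z(K) = 40 - 4 = 36)
1/(F(-727) + Z(j(L(3)))) = 1/(-31 + 36) = 1/5 = ⅕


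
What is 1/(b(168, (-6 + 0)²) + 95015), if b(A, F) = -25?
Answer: 1/94990 ≈ 1.0527e-5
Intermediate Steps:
1/(b(168, (-6 + 0)²) + 95015) = 1/(-25 + 95015) = 1/94990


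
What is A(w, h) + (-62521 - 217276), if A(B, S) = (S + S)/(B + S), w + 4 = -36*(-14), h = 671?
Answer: -327640945/1171 ≈ -2.7980e+5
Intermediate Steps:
w = 500 (w = -4 - 36*(-14) = -4 + 504 = 500)
A(B, S) = 2*S/(B + S) (A(B, S) = (2*S)/(B + S) = 2*S/(B + S))
A(w, h) + (-62521 - 217276) = 2*671/(500 + 671) + (-62521 - 217276) = 2*671/1171 - 279797 = 2*671*(1/1171) - 279797 = 1342/1171 - 279797 = -327640945/1171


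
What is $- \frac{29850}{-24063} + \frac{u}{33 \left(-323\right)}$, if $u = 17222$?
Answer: $- \frac{32080612}{85495839} \approx -0.37523$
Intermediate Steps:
$- \frac{29850}{-24063} + \frac{u}{33 \left(-323\right)} = - \frac{29850}{-24063} + \frac{17222}{33 \left(-323\right)} = \left(-29850\right) \left(- \frac{1}{24063}\right) + \frac{17222}{-10659} = \frac{9950}{8021} + 17222 \left(- \frac{1}{10659}\right) = \frac{9950}{8021} - \frac{17222}{10659} = - \frac{32080612}{85495839}$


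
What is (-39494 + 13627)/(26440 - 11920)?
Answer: -25867/14520 ≈ -1.7815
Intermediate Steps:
(-39494 + 13627)/(26440 - 11920) = -25867/14520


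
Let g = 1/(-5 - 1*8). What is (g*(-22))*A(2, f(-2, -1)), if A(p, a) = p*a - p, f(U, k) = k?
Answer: -88/13 ≈ -6.7692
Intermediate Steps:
g = -1/13 (g = 1/(-5 - 8) = 1/(-13) = -1/13 ≈ -0.076923)
A(p, a) = -p + a*p (A(p, a) = a*p - p = -p + a*p)
(g*(-22))*A(2, f(-2, -1)) = (-1/13*(-22))*(2*(-1 - 1)) = 22*(2*(-2))/13 = (22/13)*(-4) = -88/13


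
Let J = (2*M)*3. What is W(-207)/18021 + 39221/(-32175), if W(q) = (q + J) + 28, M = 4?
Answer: -18250994/14867325 ≈ -1.2276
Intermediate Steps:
J = 24 (J = (2*4)*3 = 8*3 = 24)
W(q) = 52 + q (W(q) = (q + 24) + 28 = (24 + q) + 28 = 52 + q)
W(-207)/18021 + 39221/(-32175) = (52 - 207)/18021 + 39221/(-32175) = -155*1/18021 + 39221*(-1/32175) = -155/18021 - 3017/2475 = -18250994/14867325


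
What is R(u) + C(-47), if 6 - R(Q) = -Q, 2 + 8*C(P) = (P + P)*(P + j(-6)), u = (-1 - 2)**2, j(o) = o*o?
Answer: 144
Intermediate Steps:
j(o) = o**2
u = 9 (u = (-3)**2 = 9)
C(P) = -1/4 + P*(36 + P)/4 (C(P) = -1/4 + ((P + P)*(P + (-6)**2))/8 = -1/4 + ((2*P)*(P + 36))/8 = -1/4 + ((2*P)*(36 + P))/8 = -1/4 + (2*P*(36 + P))/8 = -1/4 + P*(36 + P)/4)
R(Q) = 6 + Q (R(Q) = 6 - (-1)*Q = 6 + Q)
R(u) + C(-47) = (6 + 9) + (-1/4 + 9*(-47) + (1/4)*(-47)**2) = 15 + (-1/4 - 423 + (1/4)*2209) = 15 + (-1/4 - 423 + 2209/4) = 15 + 129 = 144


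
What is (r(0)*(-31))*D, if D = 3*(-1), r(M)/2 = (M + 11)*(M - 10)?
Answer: -20460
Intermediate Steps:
r(M) = 2*(-10 + M)*(11 + M) (r(M) = 2*((M + 11)*(M - 10)) = 2*((11 + M)*(-10 + M)) = 2*((-10 + M)*(11 + M)) = 2*(-10 + M)*(11 + M))
D = -3
(r(0)*(-31))*D = ((-220 + 2*0 + 2*0²)*(-31))*(-3) = ((-220 + 0 + 2*0)*(-31))*(-3) = ((-220 + 0 + 0)*(-31))*(-3) = -220*(-31)*(-3) = 6820*(-3) = -20460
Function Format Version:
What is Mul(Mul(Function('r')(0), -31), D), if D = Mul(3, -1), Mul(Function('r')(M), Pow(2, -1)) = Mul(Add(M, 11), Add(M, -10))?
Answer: -20460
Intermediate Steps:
Function('r')(M) = Mul(2, Add(-10, M), Add(11, M)) (Function('r')(M) = Mul(2, Mul(Add(M, 11), Add(M, -10))) = Mul(2, Mul(Add(11, M), Add(-10, M))) = Mul(2, Mul(Add(-10, M), Add(11, M))) = Mul(2, Add(-10, M), Add(11, M)))
D = -3
Mul(Mul(Function('r')(0), -31), D) = Mul(Mul(Add(-220, Mul(2, 0), Mul(2, Pow(0, 2))), -31), -3) = Mul(Mul(Add(-220, 0, Mul(2, 0)), -31), -3) = Mul(Mul(Add(-220, 0, 0), -31), -3) = Mul(Mul(-220, -31), -3) = Mul(6820, -3) = -20460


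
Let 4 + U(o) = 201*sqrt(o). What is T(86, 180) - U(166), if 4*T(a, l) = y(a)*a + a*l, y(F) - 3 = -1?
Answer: 3917 - 201*sqrt(166) ≈ 1327.3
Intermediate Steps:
U(o) = -4 + 201*sqrt(o)
y(F) = 2 (y(F) = 3 - 1 = 2)
T(a, l) = a/2 + a*l/4 (T(a, l) = (2*a + a*l)/4 = a/2 + a*l/4)
T(86, 180) - U(166) = (1/4)*86*(2 + 180) - (-4 + 201*sqrt(166)) = (1/4)*86*182 + (4 - 201*sqrt(166)) = 3913 + (4 - 201*sqrt(166)) = 3917 - 201*sqrt(166)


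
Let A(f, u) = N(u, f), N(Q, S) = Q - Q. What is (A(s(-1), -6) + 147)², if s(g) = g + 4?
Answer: 21609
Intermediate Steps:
s(g) = 4 + g
N(Q, S) = 0
A(f, u) = 0
(A(s(-1), -6) + 147)² = (0 + 147)² = 147² = 21609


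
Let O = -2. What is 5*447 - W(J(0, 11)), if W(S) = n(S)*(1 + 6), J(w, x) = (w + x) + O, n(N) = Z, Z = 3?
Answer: 2214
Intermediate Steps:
n(N) = 3
J(w, x) = -2 + w + x (J(w, x) = (w + x) - 2 = -2 + w + x)
W(S) = 21 (W(S) = 3*(1 + 6) = 3*7 = 21)
5*447 - W(J(0, 11)) = 5*447 - 1*21 = 2235 - 21 = 2214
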